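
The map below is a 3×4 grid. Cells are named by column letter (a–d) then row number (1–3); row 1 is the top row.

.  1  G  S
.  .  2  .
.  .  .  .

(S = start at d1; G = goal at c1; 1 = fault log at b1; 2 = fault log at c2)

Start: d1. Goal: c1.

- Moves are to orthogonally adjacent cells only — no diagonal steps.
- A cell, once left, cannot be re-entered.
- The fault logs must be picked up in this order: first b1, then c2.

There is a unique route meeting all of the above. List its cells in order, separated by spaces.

d1 d2 d3 c3 b3 a3 a2 a1 b1 b2 c2 c1

The waypoints must appear in the order b1, c2, with no cell reused.
Route from d1: 2× down (reaching d3), 3× left (reaching a3), 2× up (reaching a1), right to b1, down to b2, right to c2, up to c1 — 11 moves in all.
Check: order respected (1 at step 8, 2 at step 10).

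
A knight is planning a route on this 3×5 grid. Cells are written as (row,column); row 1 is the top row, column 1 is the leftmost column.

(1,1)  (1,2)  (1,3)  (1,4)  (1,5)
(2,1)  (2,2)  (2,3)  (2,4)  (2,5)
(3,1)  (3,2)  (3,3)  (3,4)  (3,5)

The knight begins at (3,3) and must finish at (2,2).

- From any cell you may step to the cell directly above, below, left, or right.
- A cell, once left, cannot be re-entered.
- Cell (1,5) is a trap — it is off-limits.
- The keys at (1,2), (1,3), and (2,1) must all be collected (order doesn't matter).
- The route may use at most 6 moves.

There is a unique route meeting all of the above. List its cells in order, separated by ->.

(3,3) -> (2,3) -> (1,3) -> (1,2) -> (1,1) -> (2,1) -> (2,2)

The budget equals the shortest possible length, so every move has to be on a shortest route through the required cells.
Route from (3,3): 2× up (reaching (1,3)), 2× left (reaching (1,1)), down to (2,1), right to (2,2) — 6 moves in all.
Check: all required cells visited; 6 ≤ 6 moves.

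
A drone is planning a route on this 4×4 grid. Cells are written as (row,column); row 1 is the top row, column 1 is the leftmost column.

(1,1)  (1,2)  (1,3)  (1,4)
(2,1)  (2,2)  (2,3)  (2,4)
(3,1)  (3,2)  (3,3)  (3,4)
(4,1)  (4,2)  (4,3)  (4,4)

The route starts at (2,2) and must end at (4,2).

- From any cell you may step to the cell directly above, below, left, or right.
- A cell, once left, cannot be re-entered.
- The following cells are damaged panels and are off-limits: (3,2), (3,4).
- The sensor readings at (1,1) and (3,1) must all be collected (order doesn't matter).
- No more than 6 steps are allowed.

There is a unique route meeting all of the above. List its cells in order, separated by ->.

The budget equals the shortest possible length, so every move has to be on a shortest route through the required cells.
Route from (2,2): up 1 to (1,2), left 1 to (1,1), down 3 to (4,1), right 1 to (4,2) — 6 moves in all.
Check: all required cells visited; 6 ≤ 6 moves.

(2,2) -> (1,2) -> (1,1) -> (2,1) -> (3,1) -> (4,1) -> (4,2)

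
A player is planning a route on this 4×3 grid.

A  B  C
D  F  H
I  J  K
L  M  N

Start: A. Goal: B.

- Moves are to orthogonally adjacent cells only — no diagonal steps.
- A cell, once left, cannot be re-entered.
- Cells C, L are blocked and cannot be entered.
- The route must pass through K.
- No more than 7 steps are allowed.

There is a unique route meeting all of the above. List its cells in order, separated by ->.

The budget equals the shortest possible length, so every move has to be on a shortest route through the required cells.
Route from A: down 2 to I, right 2 to K, up 1 to H, left 1 to F, up 1 to B — 7 moves in all.
Check: all required cells visited; 7 ≤ 7 moves.

A -> D -> I -> J -> K -> H -> F -> B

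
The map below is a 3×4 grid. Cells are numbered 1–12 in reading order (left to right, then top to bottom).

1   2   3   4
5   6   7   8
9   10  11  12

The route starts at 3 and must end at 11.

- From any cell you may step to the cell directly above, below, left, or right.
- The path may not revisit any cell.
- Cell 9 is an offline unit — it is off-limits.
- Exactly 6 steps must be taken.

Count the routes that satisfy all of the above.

4

Need simple routes of exactly 6 moves from 3 to 11 (Manhattan distance 2, so 2 moves are spent on a detour and 2 undoing it).
Enumerating: 3 2 6 7 8 12 11 | 3 2 1 5 6 10 11 | 3 2 1 5 6 7 11 | 3 4 8 7 6 10 11.
That gives 4 routes.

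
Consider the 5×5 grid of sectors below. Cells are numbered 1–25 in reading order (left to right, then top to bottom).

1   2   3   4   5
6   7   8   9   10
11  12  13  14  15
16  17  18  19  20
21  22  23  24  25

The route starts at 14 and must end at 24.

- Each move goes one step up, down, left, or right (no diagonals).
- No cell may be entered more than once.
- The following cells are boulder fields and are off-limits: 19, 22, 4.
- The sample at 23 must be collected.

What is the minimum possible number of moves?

4

Any route passes through 23 somewhere between 14 and 24. Summing Manhattan distances along the two legs (14 → 23 → 24) gives a lower bound of 3 + 1 = 4 moves.
A route of 4 moves achieves this: 14 → 13 → 18 → 23 → 24.
Since 4 matches the lower bound, it is optimal.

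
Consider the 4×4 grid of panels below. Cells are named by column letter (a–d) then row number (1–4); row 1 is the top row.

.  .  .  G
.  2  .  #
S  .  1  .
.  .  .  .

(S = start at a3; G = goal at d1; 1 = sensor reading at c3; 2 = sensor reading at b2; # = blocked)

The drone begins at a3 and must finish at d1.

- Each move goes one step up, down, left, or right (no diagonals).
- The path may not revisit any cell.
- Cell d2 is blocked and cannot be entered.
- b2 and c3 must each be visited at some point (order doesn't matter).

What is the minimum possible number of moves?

7

Any route passes through b2 and c3 in some order between a3 and d1. Summing Manhattan distances along each leg and taking the cheapest ordering (a3 → c3 → b2 → d1) gives a lower bound of 2 + 2 + 3 = 7 moves.
A route of 7 moves achieves this: a3 → a2 → b2 → b3 → c3 → c2 → c1 → d1.
Since 7 matches the lower bound, it is optimal.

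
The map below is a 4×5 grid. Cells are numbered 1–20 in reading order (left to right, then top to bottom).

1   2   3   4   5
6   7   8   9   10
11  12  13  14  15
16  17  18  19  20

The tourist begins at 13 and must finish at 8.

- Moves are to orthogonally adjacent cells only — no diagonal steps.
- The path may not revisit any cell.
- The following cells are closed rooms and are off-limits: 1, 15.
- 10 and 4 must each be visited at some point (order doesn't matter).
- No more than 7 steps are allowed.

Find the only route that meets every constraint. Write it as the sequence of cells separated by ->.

13 -> 14 -> 9 -> 10 -> 5 -> 4 -> 3 -> 8

The budget equals the shortest possible length, so every move has to be on a shortest route through the required cells.
Route from 13: right 1 to 14, up 1 to 9, right 1 to 10, up 1 to 5, left 2 to 3, down 1 to 8 — 7 moves in all.
Check: all required cells visited; 7 ≤ 7 moves.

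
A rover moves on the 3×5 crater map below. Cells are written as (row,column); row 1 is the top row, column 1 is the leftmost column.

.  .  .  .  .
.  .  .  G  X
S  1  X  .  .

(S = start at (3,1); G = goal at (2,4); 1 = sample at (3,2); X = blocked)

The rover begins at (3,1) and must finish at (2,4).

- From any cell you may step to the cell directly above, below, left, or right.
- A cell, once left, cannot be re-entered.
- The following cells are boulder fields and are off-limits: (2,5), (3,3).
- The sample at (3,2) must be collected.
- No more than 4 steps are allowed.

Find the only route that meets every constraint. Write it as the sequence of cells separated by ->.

(3,1) -> (3,2) -> (2,2) -> (2,3) -> (2,4)

Any route must reach (3,2) and still end at (2,4) within 4 moves, so the order of the required stops is forced.
Route from (3,1): right to (3,2), up to (2,2), 2× right (reaching (2,4)) — 4 moves in all.
Check: all required cells visited; 4 ≤ 4 moves.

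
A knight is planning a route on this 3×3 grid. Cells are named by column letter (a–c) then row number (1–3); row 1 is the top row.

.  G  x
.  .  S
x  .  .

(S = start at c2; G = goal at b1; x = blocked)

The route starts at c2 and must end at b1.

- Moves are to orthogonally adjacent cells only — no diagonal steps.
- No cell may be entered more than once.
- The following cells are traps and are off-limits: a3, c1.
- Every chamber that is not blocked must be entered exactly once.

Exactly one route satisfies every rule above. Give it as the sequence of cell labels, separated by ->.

c2 -> c3 -> b3 -> b2 -> a2 -> a1 -> b1

Need to visit all 7 open cells exactly once, starting at c2 and ending at b1.
Cell b3 has only two open neighbours (b2 and c3), so the path must pass straight through it: one of those is the cell it's entered from and the other is where it exits.
Route from c2: down 1 to c3, left 1 to b3, up 1 to b2, left 1 to a2, up 1 to a1, right 1 to b1 — 6 moves in all.
Check: all 7 open cells covered.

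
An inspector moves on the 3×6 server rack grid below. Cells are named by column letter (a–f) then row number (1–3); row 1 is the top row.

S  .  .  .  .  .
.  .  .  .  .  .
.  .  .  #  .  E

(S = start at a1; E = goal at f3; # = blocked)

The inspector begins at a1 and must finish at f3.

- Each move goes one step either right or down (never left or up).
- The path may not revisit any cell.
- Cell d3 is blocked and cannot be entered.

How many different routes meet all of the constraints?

11

A right/down-only route from a1 to f3 makes exactly 2 down-moves and 5 right-moves in some order.
With no other constraints that would be C(7,2) = 21 routes.
Subtract routes through each blocked cell (inclusion–exclusion for overlaps): − through d3: 10 → 11.
That gives 11 routes.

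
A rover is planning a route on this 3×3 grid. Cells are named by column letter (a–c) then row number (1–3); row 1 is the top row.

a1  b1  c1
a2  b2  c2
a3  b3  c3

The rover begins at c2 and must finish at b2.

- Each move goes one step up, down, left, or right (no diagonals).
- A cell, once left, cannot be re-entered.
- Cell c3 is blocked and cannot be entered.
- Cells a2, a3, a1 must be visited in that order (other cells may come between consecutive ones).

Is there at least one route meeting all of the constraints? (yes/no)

Ignoring the required order, 1 revisit-free route from c2 to b2 passes through all of a2, a3, and a1; the waypoint orders that occur are a1 → a2 → a3 (1) — never a2 → a3 → a1.

no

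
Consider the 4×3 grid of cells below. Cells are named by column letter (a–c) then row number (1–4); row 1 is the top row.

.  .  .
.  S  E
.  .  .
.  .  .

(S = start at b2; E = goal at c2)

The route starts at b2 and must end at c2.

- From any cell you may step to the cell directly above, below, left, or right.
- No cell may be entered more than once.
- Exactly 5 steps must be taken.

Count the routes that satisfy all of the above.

Need simple routes of exactly 5 moves from b2 to c2 (Manhattan distance 1, so 2 moves are spent on a detour and 2 undoing it).
Enumerating: b2 b3 b4 c4 c3 c2 | b2 a2 a1 b1 c1 c2 | b2 a2 a3 b3 c3 c2.
That gives 3 routes.

3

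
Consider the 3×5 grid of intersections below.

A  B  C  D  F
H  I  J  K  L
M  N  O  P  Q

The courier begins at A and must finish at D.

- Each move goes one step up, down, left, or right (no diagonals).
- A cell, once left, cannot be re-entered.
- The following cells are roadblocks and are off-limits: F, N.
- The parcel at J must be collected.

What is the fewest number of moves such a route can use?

Any route passes through J somewhere between A and D. Summing Manhattan distances along the two legs (A → J → D) gives a lower bound of 3 + 2 = 5 moves.
A route of 5 moves achieves this: A → H → I → J → C → D.
Since 5 matches the lower bound, it is optimal.

5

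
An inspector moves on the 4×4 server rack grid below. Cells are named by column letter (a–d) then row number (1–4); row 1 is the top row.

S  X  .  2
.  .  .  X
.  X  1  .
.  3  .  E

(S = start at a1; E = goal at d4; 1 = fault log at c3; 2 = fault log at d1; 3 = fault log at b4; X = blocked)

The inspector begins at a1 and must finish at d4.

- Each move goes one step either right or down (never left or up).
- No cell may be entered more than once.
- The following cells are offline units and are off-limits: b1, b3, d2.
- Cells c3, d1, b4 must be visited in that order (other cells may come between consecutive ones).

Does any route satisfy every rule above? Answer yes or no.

no

d1 lies above c3, so going from c3 to d1 would need an upward move — but moves only go right/down, so c3 cannot be visited before d1.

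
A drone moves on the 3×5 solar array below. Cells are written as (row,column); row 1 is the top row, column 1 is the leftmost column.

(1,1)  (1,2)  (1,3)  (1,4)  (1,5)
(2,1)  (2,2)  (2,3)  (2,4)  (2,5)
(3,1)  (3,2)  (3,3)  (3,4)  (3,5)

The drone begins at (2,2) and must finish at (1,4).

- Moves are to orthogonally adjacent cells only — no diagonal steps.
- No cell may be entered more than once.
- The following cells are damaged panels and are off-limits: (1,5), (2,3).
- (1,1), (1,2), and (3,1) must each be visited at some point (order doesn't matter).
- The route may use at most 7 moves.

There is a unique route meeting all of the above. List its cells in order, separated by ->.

(2,2) -> (3,2) -> (3,1) -> (2,1) -> (1,1) -> (1,2) -> (1,3) -> (1,4)

The budget equals the shortest possible length, so every move has to be on a shortest route through the required cells.
Route from (2,2): down to (3,2), left to (3,1), 2× up (reaching (1,1)), 3× right (reaching (1,4)) — 7 moves in all.
Check: all required cells visited; 7 ≤ 7 moves.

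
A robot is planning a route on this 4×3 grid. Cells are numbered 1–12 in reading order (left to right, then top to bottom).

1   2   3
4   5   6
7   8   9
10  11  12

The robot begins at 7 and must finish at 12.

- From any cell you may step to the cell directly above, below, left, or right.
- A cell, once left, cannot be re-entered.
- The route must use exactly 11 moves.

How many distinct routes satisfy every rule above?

Need simple routes of exactly 11 moves from 7 to 12 (Manhattan distance 3, so 4 moves are spent on a detour and 4 undoing it).
Enumerating: 7 10 11 8 5 4 1 2 3 6 9 12.
That gives 1 route.

1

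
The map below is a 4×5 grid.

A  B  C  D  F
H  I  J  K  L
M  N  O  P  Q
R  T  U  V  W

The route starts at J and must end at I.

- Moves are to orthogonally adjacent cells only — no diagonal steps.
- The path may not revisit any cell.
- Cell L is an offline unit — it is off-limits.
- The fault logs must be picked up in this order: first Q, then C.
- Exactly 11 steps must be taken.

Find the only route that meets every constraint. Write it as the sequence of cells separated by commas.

The waypoints must appear in the order Q, C, with no cell reused.
Route from J: down 2 to U, right 2 to W, up 1 to Q, left 1 to P, up 2 to D, left 2 to B, down 1 to I — 11 moves in all.
Check: order respected (Q at step 5, C at step 9); 11 moves as required.

J, O, U, V, W, Q, P, K, D, C, B, I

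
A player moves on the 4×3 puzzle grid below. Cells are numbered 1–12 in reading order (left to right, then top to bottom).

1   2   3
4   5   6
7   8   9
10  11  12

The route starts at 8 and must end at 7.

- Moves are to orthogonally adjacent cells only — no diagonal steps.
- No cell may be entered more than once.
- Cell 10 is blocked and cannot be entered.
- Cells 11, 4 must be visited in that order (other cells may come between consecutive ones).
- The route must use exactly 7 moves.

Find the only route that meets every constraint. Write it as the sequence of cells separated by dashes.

The waypoints must appear in the order 11, 4, with no cell reused.
Route from 8: down 1 to 11, right 1 to 12, up 2 to 6, left 2 to 4, down 1 to 7 — 7 moves in all.
Check: order respected (11 at step 1, 4 at step 6); 7 moves as required.

8 - 11 - 12 - 9 - 6 - 5 - 4 - 7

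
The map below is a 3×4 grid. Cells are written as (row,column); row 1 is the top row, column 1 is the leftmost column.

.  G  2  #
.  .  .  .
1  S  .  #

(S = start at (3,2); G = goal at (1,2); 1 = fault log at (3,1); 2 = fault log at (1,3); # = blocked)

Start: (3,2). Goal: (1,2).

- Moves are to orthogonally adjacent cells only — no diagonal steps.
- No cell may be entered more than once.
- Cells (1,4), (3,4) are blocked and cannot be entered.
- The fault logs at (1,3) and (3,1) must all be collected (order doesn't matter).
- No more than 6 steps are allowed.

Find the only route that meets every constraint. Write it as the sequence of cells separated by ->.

(3,2) -> (3,1) -> (2,1) -> (2,2) -> (2,3) -> (1,3) -> (1,2)

The budget equals the shortest possible length, so every move has to be on a shortest route through the required cells.
Route from (3,2): left 1 to (3,1), up 1 to (2,1), right 2 to (2,3), up 1 to (1,3), left 1 to (1,2) — 6 moves in all.
Check: all required cells visited; 6 ≤ 6 moves.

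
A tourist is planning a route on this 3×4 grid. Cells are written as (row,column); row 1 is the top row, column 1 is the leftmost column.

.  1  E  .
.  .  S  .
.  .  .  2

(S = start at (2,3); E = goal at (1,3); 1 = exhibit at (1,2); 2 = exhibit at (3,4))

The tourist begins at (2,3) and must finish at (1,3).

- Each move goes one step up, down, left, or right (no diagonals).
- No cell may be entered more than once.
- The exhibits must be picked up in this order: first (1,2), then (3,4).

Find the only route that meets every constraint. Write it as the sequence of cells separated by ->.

(2,3) -> (2,2) -> (1,2) -> (1,1) -> (2,1) -> (3,1) -> (3,2) -> (3,3) -> (3,4) -> (2,4) -> (1,4) -> (1,3)

The waypoints must appear in the order (1,2), (3,4), with no cell reused.
Route from (2,3): left to (2,2), up to (1,2), left to (1,1), 2× down (reaching (3,1)), 3× right (reaching (3,4)), 2× up (reaching (1,4)), left to (1,3) — 11 moves in all.
Check: order respected (1 at step 2, 2 at step 8).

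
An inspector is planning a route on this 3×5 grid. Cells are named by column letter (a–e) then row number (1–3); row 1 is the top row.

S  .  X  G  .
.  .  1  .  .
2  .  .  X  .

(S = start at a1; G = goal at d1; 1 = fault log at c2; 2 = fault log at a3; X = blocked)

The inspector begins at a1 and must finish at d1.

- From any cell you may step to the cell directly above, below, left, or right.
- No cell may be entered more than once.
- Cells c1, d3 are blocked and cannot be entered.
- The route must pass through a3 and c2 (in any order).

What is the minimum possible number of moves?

7

Any route passes through a3 and c2 in some order between a1 and d1. Summing Manhattan distances along each leg and taking the cheapest ordering (a1 → a3 → c2 → d1) gives a lower bound of 2 + 3 + 2 = 7 moves.
A route of 7 moves achieves this: a1 → a2 → a3 → b3 → b2 → c2 → d2 → d1.
Since 7 matches the lower bound, it is optimal.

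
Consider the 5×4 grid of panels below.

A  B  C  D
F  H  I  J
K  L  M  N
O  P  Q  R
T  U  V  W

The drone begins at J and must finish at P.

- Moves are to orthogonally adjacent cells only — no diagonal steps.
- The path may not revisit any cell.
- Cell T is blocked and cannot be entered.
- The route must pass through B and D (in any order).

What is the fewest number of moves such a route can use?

6

Any route passes through B and D in some order between J and P. Summing Manhattan distances along each leg and taking the cheapest ordering (J → D → B → P) gives a lower bound of 1 + 2 + 3 = 6 moves.
A route of 6 moves achieves this: J → D → C → B → H → L → P.
Since 6 matches the lower bound, it is optimal.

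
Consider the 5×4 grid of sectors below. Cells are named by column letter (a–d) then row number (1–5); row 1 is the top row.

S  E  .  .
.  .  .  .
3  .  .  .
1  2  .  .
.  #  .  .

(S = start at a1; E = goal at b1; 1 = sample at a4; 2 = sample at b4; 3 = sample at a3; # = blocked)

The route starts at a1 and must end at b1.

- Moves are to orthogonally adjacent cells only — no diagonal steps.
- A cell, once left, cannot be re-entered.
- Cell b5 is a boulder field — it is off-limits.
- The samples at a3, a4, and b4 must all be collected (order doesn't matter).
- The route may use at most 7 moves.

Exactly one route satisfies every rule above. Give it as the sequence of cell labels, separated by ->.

The 7-move cap with required stops at a3, a4, b4 leaves no slack for detours.
Route from a1: down 3 to a4, right 1 to b4, up 3 to b1 — 7 moves in all.
Check: all required cells visited; 7 ≤ 7 moves.

a1 -> a2 -> a3 -> a4 -> b4 -> b3 -> b2 -> b1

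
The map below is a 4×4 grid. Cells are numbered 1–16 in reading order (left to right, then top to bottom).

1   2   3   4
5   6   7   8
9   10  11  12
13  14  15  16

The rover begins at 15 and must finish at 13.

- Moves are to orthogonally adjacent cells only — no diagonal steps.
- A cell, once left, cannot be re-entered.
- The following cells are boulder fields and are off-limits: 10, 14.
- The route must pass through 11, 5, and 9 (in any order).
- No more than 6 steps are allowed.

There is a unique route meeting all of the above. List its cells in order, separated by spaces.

The budget equals the shortest possible length, so every move has to be on a shortest route through the required cells.
Route from 15: up 2 to 7, left 2 to 5, down 2 to 13 — 6 moves in all.
Check: all required cells visited; 6 ≤ 6 moves.

15 11 7 6 5 9 13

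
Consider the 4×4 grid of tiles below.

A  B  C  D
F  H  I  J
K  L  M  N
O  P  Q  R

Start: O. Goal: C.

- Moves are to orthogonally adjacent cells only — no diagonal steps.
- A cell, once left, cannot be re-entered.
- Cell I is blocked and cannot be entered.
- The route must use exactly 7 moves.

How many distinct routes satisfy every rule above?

Need simple routes of exactly 7 moves from O to C (Manhattan distance 5, so 1 moves are spent on a detour and 1 undoing it).
Branch systematically from the start, pruning whenever the remaining move budget drops below the Manhattan distance to C or differs from it in parity. Grouping the completions by first move — via K: 2; via P: 7 — and summing: 2 + 7 = 9.
That gives 9 routes.

9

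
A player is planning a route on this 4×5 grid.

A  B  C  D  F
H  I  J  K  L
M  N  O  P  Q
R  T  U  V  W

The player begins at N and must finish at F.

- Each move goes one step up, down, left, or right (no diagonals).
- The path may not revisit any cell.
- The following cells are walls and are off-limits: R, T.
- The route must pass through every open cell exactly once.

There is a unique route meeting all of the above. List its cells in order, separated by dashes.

Need to visit all 18 open cells exactly once, starting at N and ending at F.
Route from N: left to M, 2× up (reaching A), right to B, down to I, right to J, up to C, right to D, 2× down (reaching P), left to O, down to U, 2× right (reaching W), 3× up (reaching F) — 17 moves in all.
Check: all 18 open cells covered.

N - M - H - A - B - I - J - C - D - K - P - O - U - V - W - Q - L - F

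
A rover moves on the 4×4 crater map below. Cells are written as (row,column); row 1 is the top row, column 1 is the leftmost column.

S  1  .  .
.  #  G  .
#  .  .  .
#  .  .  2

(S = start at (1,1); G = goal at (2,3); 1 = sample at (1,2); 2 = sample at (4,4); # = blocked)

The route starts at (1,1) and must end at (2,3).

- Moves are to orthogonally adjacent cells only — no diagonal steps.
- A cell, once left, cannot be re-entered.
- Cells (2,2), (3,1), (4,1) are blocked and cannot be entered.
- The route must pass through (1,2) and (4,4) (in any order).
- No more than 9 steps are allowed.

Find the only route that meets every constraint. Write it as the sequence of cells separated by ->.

(1,1) -> (1,2) -> (1,3) -> (1,4) -> (2,4) -> (3,4) -> (4,4) -> (4,3) -> (3,3) -> (2,3)

The budget equals the shortest possible length, so every move has to be on a shortest route through the required cells.
Route from (1,1): right 3 to (1,4), down 3 to (4,4), left 1 to (4,3), up 2 to (2,3) — 9 moves in all.
Check: all required cells visited; 9 ≤ 9 moves.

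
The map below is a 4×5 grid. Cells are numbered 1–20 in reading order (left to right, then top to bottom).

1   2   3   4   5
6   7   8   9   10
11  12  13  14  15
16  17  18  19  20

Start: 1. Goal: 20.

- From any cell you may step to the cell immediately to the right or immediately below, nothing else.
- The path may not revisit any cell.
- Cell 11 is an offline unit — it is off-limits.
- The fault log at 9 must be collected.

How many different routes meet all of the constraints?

A right/down-only route from 1 to 20 makes exactly 3 down-moves and 4 right-moves in some order.
With no other constraints that would be C(7,3) = 35 routes.
Split at 9 and multiply the segment counts (each segment already excludes blocked cells): 1→9: 4; 9→20: 3; product = 12.
That gives 12 routes.

12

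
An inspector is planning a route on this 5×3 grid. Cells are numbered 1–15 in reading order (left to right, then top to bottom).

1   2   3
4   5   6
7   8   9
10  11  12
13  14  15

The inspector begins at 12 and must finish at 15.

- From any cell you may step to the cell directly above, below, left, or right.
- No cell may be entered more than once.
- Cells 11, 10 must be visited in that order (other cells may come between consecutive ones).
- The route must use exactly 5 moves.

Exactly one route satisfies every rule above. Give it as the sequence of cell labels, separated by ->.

The waypoints must appear in the order 11, 10, with no cell reused.
Route from 12: 2× left (reaching 10), down to 13, 2× right (reaching 15) — 5 moves in all.
Check: order respected (11 at step 1, 10 at step 2); 5 moves as required.

12 -> 11 -> 10 -> 13 -> 14 -> 15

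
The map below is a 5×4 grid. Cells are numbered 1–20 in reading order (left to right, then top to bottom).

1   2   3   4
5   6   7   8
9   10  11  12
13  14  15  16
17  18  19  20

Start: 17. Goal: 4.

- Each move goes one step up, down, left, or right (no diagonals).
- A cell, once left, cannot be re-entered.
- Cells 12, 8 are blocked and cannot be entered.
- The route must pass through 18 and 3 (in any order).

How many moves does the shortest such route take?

Any route passes through 18 and 3 in some order between 17 and 4. Summing Manhattan distances along each leg and taking the cheapest ordering (17 → 18 → 3 → 4) gives a lower bound of 1 + 5 + 1 = 7 moves.
A route of 7 moves achieves this: 17 → 18 → 14 → 10 → 6 → 2 → 3 → 4.
Since 7 matches the lower bound, it is optimal.

7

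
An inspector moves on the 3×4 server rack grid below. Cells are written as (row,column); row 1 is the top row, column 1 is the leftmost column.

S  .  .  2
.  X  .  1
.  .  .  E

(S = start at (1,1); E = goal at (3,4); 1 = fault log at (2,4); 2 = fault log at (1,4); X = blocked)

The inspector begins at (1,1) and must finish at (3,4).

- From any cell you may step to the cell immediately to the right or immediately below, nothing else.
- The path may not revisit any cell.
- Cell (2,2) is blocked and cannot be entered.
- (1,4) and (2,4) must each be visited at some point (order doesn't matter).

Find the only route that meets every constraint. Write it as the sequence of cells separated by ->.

Moves only go right or down, so the column and row indices never decrease.
Route from (1,1): 3× right (reaching (1,4)), 2× down (reaching (3,4)) — 5 moves in all.
Check: all required cells visited.

(1,1) -> (1,2) -> (1,3) -> (1,4) -> (2,4) -> (3,4)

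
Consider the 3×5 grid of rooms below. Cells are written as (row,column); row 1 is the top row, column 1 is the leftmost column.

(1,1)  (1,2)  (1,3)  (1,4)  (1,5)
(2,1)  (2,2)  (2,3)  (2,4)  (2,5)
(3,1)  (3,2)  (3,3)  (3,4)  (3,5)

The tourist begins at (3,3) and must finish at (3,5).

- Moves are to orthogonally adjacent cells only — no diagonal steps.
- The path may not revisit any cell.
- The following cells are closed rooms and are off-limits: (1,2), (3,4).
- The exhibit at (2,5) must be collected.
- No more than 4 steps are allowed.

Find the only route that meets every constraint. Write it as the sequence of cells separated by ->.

Any route must reach (2,5) and still end at (3,5) within 4 moves, so the order of the required stops is forced.
Route from (3,3): up 1 to (2,3), right 2 to (2,5), down 1 to (3,5) — 4 moves in all.
Check: all required cells visited; 4 ≤ 4 moves.

(3,3) -> (2,3) -> (2,4) -> (2,5) -> (3,5)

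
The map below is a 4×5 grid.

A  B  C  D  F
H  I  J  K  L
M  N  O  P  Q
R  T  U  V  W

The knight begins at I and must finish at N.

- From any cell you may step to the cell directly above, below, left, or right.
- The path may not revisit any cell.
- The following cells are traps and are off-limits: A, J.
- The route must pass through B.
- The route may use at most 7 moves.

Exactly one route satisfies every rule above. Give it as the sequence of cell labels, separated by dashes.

I - B - C - D - K - P - O - N

The budget equals the shortest possible length, so every move has to be on a shortest route through the required cells.
Route from I: up to B, 2× right (reaching D), 2× down (reaching P), 2× left (reaching N) — 7 moves in all.
Check: all required cells visited; 7 ≤ 7 moves.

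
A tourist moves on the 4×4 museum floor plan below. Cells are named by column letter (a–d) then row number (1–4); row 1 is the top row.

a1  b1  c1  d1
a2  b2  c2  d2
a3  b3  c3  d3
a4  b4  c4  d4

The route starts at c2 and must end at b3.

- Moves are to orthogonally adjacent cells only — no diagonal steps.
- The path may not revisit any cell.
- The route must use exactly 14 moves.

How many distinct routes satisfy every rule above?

8

Need simple routes of exactly 14 moves from c2 to b3 (Manhattan distance 2, so 6 moves are spent on a detour and 6 undoing it).
Enumerating: c2 c1 d1 d2 d3 d4 c4 b4 a4 a3 a2 a1 b1 b2 b3 | c2 c1 d1 d2 d3 c3 c4 b4 a4 a3 a2 a1 b1 b2 b3 | c2 c3 c4 d4 d3 d2 d1 c1 b1 b2 a2 a3 a4 b4 b3 | c2 c3 c4 d4 d3 d2 d1 c1 b1 a1 a2 a3 a4 b4 b3 | c2 b2 a2 a1 b1 c1 d1 d2 d3 d4 c4 b4 a4 a3 b3 | c2 b2 a2 a1 b1 c1 d1 d2 d3 c3 c4 b4 a4 a3 b3 | c2 d2 d1 c1 b1 b2 a2 a3 a4 b4 c4 d4 d3 c3 b3 | c2 d2 d1 c1 b1 a1 a2 a3 a4 b4 c4 d4 d3 c3 b3.
That gives 8 routes.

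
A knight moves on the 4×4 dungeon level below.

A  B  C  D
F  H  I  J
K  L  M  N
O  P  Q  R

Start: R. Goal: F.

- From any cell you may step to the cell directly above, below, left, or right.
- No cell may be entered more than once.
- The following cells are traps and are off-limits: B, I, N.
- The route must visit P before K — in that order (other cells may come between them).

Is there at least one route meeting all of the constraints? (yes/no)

One route that works: R → Q → P → L → K → F.

yes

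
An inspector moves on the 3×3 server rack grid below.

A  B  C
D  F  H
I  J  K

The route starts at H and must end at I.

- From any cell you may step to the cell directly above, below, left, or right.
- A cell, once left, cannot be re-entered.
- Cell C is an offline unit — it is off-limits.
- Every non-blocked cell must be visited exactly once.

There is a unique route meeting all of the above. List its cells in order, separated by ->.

H -> K -> J -> F -> B -> A -> D -> I

Need to visit all 8 open cells exactly once, starting at H and ending at I.
Cell A has only two open neighbours (D and B), so the path must pass straight through it: one of those is the cell it's entered from and the other is where it exits.
Route from H: down 1 to K, left 1 to J, up 2 to B, left 1 to A, down 2 to I — 7 moves in all.
Check: all 8 open cells covered.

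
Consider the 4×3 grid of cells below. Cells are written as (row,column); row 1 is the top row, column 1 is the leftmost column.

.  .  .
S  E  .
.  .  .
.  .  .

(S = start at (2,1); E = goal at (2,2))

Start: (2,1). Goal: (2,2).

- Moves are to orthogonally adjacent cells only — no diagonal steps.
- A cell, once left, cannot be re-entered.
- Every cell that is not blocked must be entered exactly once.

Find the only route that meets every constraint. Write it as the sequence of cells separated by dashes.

Need to visit all 12 open cells exactly once, starting at (2,1) and ending at (2,2).
Route from (2,1): up to (1,1), 2× right (reaching (1,3)), 3× down (reaching (4,3)), 2× left (reaching (4,1)), up to (3,1), right to (3,2), up to (2,2) — 11 moves in all.
Check: all 12 open cells covered.

(2,1) - (1,1) - (1,2) - (1,3) - (2,3) - (3,3) - (4,3) - (4,2) - (4,1) - (3,1) - (3,2) - (2,2)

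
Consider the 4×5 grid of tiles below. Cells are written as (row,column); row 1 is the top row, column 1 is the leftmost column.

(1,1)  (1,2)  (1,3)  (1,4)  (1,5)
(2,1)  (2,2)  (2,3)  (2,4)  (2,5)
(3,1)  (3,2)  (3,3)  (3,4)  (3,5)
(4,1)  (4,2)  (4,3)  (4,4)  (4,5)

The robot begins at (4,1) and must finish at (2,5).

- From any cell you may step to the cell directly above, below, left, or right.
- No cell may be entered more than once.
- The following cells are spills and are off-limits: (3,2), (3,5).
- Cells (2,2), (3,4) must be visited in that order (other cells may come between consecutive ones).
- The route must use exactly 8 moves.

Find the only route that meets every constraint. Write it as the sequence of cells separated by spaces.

The waypoints must appear in the order (2,2), (3,4), with no cell reused.
Route from (4,1): 2× up (reaching (2,1)), 2× right (reaching (2,3)), down to (3,3), right to (3,4), up to (2,4), right to (2,5) — 8 moves in all.
Check: order respected ((2,2) at step 3, (3,4) at step 6); 8 moves as required.

(4,1) (3,1) (2,1) (2,2) (2,3) (3,3) (3,4) (2,4) (2,5)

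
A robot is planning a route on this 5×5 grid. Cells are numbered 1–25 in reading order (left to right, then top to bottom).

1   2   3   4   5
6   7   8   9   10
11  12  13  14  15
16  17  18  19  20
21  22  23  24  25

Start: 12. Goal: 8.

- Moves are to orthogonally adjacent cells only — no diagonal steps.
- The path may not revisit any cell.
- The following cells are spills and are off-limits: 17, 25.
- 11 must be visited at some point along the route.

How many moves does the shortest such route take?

Any route passes through 11 somewhere between 12 and 8. Summing Manhattan distances along the two legs (12 → 11 → 8) gives a lower bound of 1 + 3 = 4 moves.
A route of 4 moves achieves this: 12 → 11 → 6 → 7 → 8.
Since 4 matches the lower bound, it is optimal.

4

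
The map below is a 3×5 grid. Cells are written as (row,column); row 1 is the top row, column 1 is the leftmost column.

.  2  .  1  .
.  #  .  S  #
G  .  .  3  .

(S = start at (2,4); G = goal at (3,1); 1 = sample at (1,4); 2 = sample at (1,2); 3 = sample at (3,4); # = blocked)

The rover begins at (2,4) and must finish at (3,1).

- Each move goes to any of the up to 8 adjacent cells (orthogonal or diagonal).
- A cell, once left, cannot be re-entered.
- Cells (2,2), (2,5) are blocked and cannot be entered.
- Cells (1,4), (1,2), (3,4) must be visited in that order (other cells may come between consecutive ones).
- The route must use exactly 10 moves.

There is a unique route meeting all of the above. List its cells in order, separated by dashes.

The waypoints must appear in the order (1,4), (1,2), (3,4), with no cell reused.
Route from (2,4): up-right to (1,5), 3× left (reaching (1,2)), 2× down-right (reaching (3,4)), 2× left (reaching (3,2)), up-left to (2,1), down to (3,1) — 10 moves in all.
Check: order respected (1 at step 2, 2 at step 4, 3 at step 6); 10 moves as required.

(2,4) - (1,5) - (1,4) - (1,3) - (1,2) - (2,3) - (3,4) - (3,3) - (3,2) - (2,1) - (3,1)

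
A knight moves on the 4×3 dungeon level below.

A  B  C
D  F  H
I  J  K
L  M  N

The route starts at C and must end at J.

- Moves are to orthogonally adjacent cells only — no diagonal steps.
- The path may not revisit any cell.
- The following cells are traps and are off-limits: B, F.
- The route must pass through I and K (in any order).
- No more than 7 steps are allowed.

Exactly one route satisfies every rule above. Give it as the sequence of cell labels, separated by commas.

The budget equals the shortest possible length, so every move has to be on a shortest route through the required cells.
Route from C: 3× down (reaching N), 2× left (reaching L), up to I, right to J — 7 moves in all.
Check: all required cells visited; 7 ≤ 7 moves.

C, H, K, N, M, L, I, J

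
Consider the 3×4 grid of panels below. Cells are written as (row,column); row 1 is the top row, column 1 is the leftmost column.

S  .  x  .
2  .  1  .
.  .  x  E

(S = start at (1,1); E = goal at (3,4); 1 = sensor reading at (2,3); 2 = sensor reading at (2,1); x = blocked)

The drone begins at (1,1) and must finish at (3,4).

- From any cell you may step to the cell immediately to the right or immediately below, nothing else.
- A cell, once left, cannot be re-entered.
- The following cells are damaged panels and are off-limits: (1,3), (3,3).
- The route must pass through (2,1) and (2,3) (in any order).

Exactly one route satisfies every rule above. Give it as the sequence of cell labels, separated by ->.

Moves only go right or down, so the column and row indices never decrease.
Route from (1,1): down 1 to (2,1), right 3 to (2,4), down 1 to (3,4) — 5 moves in all.
Check: all required cells visited.

(1,1) -> (2,1) -> (2,2) -> (2,3) -> (2,4) -> (3,4)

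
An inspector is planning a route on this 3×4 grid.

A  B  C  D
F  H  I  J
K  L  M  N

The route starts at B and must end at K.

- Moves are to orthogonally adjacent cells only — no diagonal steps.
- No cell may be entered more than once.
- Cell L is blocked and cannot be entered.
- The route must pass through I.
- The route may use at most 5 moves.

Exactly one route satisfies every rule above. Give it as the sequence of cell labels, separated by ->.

The 5-move cap with required stops at I leaves no slack for detours.
Route from B: right to C, down to I, 2× left (reaching F), down to K — 5 moves in all.
Check: all required cells visited; 5 ≤ 5 moves.

B -> C -> I -> H -> F -> K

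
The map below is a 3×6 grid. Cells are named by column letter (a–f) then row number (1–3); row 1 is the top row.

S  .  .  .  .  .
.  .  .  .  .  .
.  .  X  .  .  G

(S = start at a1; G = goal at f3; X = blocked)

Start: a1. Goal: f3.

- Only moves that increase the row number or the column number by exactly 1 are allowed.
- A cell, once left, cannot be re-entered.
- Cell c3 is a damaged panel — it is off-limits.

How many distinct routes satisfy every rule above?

A right/down-only route from a1 to f3 makes exactly 2 down-moves and 5 right-moves in some order.
With no other constraints that would be C(7,2) = 21 routes.
Subtract routes through each blocked cell (inclusion–exclusion for overlaps): − through c3: 6 → 15.
That gives 15 routes.

15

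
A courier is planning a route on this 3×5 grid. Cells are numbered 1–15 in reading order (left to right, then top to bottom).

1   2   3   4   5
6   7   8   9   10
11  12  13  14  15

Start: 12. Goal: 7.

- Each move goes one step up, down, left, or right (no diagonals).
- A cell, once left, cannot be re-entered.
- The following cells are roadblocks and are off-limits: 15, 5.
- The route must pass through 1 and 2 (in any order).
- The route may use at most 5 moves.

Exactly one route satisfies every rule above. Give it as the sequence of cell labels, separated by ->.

12 -> 11 -> 6 -> 1 -> 2 -> 7

The 5-move cap with required stops at 1, 2 leaves no slack for detours.
Route from 12: left 1 to 11, up 2 to 1, right 1 to 2, down 1 to 7 — 5 moves in all.
Check: all required cells visited; 5 ≤ 5 moves.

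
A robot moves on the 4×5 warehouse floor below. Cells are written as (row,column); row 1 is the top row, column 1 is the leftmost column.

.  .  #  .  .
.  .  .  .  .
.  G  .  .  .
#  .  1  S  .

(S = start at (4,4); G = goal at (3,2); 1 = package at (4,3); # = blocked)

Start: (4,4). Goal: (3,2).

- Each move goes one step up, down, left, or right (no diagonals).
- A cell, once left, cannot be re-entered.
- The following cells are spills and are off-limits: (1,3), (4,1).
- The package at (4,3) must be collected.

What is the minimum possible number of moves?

Any route passes through (4,3) somewhere between (4,4) and (3,2). Summing Manhattan distances along the two legs ((4,4) → (4,3) → (3,2)) gives a lower bound of 1 + 2 = 3 moves.
A route of 3 moves achieves this: (4,4) → (4,3) → (3,3) → (3,2).
Since 3 matches the lower bound, it is optimal.

3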